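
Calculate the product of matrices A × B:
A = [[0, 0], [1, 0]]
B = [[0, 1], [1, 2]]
[[0, 0], [0, 1]]

Matrix multiplication:
C[0][0] = 0×0 + 0×1 = 0
C[0][1] = 0×1 + 0×2 = 0
C[1][0] = 1×0 + 0×1 = 0
C[1][1] = 1×1 + 0×2 = 1
Result: [[0, 0], [0, 1]]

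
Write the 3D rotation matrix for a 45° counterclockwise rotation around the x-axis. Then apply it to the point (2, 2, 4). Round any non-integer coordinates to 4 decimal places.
R = [[1, 0, 0], [0, √2/2, -√2/2], [0, √2/2, √2/2]]; R·(2, 2, 4) = (2.0000, -1.4142, 4.2426)

Rotation matrix for 45° around x-axis:
cos(45°) = √2/2, sin(45°) = √2/2
R = [[1, 0, 0], [0, √2/2, -√2/2], [0, √2/2, √2/2]]
Apply to (2, 2, 4): R·[2, 2, 4]ᵀ = (2.0000, -1.4142, 4.2426)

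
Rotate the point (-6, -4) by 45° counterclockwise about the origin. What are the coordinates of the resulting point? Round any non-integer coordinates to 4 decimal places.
(-1.4142, -7.0711)

Rotation matrix R(θ) = [[cos θ, -sin θ], [sin θ, cos θ]]; for θ = 45°:
R = [[√2/2, -√2/2], [√2/2, √2/2]]
Result: R × [-6, -4]ᵀ = [√2/2·-6 + (-√2/2)·-4, √2/2·-6 + (√2/2)·-4]ᵀ = (-1.4142, -7.0711)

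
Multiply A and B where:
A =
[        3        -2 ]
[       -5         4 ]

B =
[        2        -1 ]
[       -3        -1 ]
AB =
[       12        -1 ]
[      -22         1 ]

Matrix multiplication: (AB)[i][j] = sum over k of A[i][k] * B[k][j].
  (AB)[0][0] = (3)*(2) + (-2)*(-3) = 12
  (AB)[0][1] = (3)*(-1) + (-2)*(-1) = -1
  (AB)[1][0] = (-5)*(2) + (4)*(-3) = -22
  (AB)[1][1] = (-5)*(-1) + (4)*(-1) = 1
AB =
[       12        -1 ]
[      -22         1 ]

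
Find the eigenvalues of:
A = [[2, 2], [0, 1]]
λ = 1, 2

Solve det(A - λI) = 0. For a 2×2 matrix this is λ² - (trace)λ + det = 0.
trace(A) = 2 + 1 = 3.
det(A) = (2)*(1) - (2)*(0) = 2 - 0 = 2.
Characteristic equation: λ² - (3)λ + (2) = 0.
Discriminant: (3)² - 4*(2) = 9 - 8 = 1.
Roots: λ = (3 ± √1) / 2 = 1, 2.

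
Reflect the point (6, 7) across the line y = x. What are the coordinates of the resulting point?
(7, 6)

Reflection across line y = x: (6, 7) → (7, 6)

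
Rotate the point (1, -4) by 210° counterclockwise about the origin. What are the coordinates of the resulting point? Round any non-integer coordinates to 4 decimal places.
(-2.8660, 2.9641)

Rotation matrix R(θ) = [[cos θ, -sin θ], [sin θ, cos θ]]; for θ = 210°:
R = [[-√3/2, 1/2], [-1/2, -√3/2]]
Result: R × [1, -4]ᵀ = [-√3/2·1 + (1/2)·-4, -1/2·1 + (-√3/2)·-4]ᵀ = (-2.8660, 2.9641)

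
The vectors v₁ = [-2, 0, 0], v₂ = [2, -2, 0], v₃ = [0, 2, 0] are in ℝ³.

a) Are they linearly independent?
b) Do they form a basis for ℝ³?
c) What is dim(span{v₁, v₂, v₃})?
Not independent, not a basis, dim(span) = 2

Check whether v₃ can be written as a linear combination of v₁ and v₂.
v₃ = (-1)·v₁ + (-1)·v₂ = [0, 2, 0], so the three vectors are linearly dependent.
Thus they do not form a basis for ℝ³, and dim(span{v₁, v₂, v₃}) = 2 (spanned by v₁ and v₂).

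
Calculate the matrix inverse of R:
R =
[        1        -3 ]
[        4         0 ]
det(R) = 12
R⁻¹ =
[        0       1/4 ]
[     -1/3      1/12 ]

For a 2×2 matrix R = [[a, b], [c, d]] with det(R) ≠ 0, R⁻¹ = (1/det(R)) * [[d, -b], [-c, a]].
det(R) = (1)*(0) - (-3)*(4) = 0 + 12 = 12.
R⁻¹ = (1/12) * [[0, 3], [-4, 1]].
Dividing each entry by 12 and reducing:
R⁻¹ =
[        0       1/4 ]
[     -1/3      1/12 ]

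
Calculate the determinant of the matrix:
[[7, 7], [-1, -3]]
-14

For a 2×2 matrix [[a, b], [c, d]], det = ad - bc
det = (7)(-3) - (7)(-1) = -21 - -7 = -14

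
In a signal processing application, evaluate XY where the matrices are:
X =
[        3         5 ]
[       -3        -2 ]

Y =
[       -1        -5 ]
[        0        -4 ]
XY =
[       -3       -35 ]
[        3        23 ]

Matrix multiplication: (XY)[i][j] = sum over k of X[i][k] * Y[k][j].
  (XY)[0][0] = (3)*(-1) + (5)*(0) = -3
  (XY)[0][1] = (3)*(-5) + (5)*(-4) = -35
  (XY)[1][0] = (-3)*(-1) + (-2)*(0) = 3
  (XY)[1][1] = (-3)*(-5) + (-2)*(-4) = 23
XY =
[       -3       -35 ]
[        3        23 ]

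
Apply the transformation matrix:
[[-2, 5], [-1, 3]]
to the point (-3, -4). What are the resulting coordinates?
(-14, -9)

Matrix multiplication:
[[-2, 5], [-1, 3]] × [-3, -4]ᵀ
= [-2×-3 + 5×-4, -1×-3 + 3×-4]ᵀ
= [-14.0000, -9.0000]ᵀ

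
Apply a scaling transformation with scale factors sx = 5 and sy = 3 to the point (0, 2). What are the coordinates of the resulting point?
(0, 6)

Scaling matrix:
[[5, 0], [0, 3]]
Result: (0 × 5, 2 × 3) = (0, 6)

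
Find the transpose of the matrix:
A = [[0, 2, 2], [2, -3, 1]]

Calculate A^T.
[[0, 2], [2, -3], [2, 1]]

The transpose sends entry (i,j) to (j,i); rows become columns.
Row 0 of A: [0, 2, 2] -> column 0 of A^T.
Row 1 of A: [2, -3, 1] -> column 1 of A^T.
A^T = [[0, 2], [2, -3], [2, 1]]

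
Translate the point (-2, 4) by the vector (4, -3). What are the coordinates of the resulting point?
(2, 1)

Translation by (4, -3):
x' = -2 + 4 = 2
y' = 4 + -3 = 1
Homogeneous matrix: [[1, 0, 4], [0, 1, -3], [0, 0, 1]]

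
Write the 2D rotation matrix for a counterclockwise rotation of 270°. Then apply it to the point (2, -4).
R = [[0, 1], [-1, 0]]; R·(2, -4) = (-4, -2)

Rotation matrix formula: R(θ) = [[cos θ, -sin θ], [sin θ, cos θ]]
For θ = 270°:
cos(270°) = 0
sin(270°) = -1
R = [[0, 1], [-1, 0]]
Apply to (2, -4): [0·2 + (1)·-4, -1·2 + 0·-4] = (-4, -2)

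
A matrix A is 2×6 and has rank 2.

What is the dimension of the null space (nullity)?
4

The rank-nullity theorem for an m×n matrix states:
rank(A) + nullity(A) = n (the number of columns).
Here n = 6 and rank(A) = 2, so nullity(A) = 6 - 2 = 4.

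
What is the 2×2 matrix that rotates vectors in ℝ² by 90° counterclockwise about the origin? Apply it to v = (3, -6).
R = [[0, -1], [1, 0]]; R·v = (6, 3)

A counterclockwise rotation by angle θ in ℝ² has matrix R(θ) = [[cos θ, -sin θ], [sin θ, cos θ]].
For θ = 90°: cos θ = 0, sin θ = 1.
R(90°) = [[0, -1], [1, 0]].
R·v = [0·3 + (-1)·-6, 1·3 + 0·-6] = (6, 3).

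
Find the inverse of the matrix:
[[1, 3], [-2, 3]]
[[1/3, -1/3], [2/9, 1/9]]

For [[a,b],[c,d]], inverse = (1/det)·[[d,-b],[-c,a]]
det = 1·3 - 3·-2 = 9
Inverse = (1/9)·[[3, -3], [2, 1]]
        = [[1/3, -1/3], [2/9, 1/9]]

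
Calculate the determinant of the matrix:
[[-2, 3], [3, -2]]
-5

For a 2×2 matrix [[a, b], [c, d]], det = ad - bc
det = (-2)(-2) - (3)(3) = 4 - 9 = -5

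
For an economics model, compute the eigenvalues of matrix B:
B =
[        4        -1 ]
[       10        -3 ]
λ = -1, 2

Solve det(B - λI) = 0. For a 2×2 matrix the characteristic equation is λ² - (trace)λ + det = 0.
trace(B) = a + d = 4 - 3 = 1.
det(B) = a*d - b*c = (4)*(-3) - (-1)*(10) = -12 + 10 = -2.
Characteristic equation: λ² - (1)λ + (-2) = 0.
Discriminant = (1)² - 4*(-2) = 1 + 8 = 9.
λ = (1 ± √9) / 2 = (1 ± 3) / 2 = -1, 2.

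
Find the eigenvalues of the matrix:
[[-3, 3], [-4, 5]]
λ = -1 and λ = 3

Characteristic equation: det(A - λI) = 0
λ² - (trace)λ + (det) = 0
λ² - (2)λ + (-3) = 0
λ² - 2λ - 3 = 0
Solving: λ = -1, 3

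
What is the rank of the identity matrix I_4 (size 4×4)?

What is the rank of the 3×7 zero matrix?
rank(I_4) = 4, rank(0) = 0

The identity I_4 has 4 columns that are the standard basis vectors e_1, …, e_4. These are linearly independent, so all 4 columns are pivots and rank(I_4) = 4.
The 3×7 zero matrix has every entry zero, so every row is the zero row and there are no pivots; rank(0) = 0.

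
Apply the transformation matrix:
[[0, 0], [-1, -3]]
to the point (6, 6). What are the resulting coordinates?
(0, -24)

Matrix multiplication:
[[0, 0], [-1, -3]] × [6, 6]ᵀ
= [0×6 + 0×6, -1×6 + -3×6]ᵀ
= [0.0000, -24.0000]ᵀ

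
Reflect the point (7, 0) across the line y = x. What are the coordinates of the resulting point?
(0, 7)

Reflection across line y = x: (7, 0) → (0, 7)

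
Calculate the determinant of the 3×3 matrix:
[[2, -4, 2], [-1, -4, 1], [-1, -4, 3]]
-24

Expansion along first row:
det = 2·det([[-4,1],[-4,3]]) - -4·det([[-1,1],[-1,3]]) + 2·det([[-1,-4],[-1,-4]])
    = 2·(-4·3 - 1·-4) - -4·(-1·3 - 1·-1) + 2·(-1·-4 - -4·-1)
    = 2·-8 - -4·-2 + 2·0
    = -16 + -8 + 0 = -24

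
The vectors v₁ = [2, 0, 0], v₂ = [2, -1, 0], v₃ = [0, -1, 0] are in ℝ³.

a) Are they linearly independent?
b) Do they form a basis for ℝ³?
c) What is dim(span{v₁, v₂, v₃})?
Not independent, not a basis, dim(span) = 2

Check whether v₃ can be written as a linear combination of v₁ and v₂.
v₃ = (-1)·v₁ + (1)·v₂ = [0, -1, 0], so the three vectors are linearly dependent.
Thus they do not form a basis for ℝ³, and dim(span{v₁, v₂, v₃}) = 2 (spanned by v₁ and v₂).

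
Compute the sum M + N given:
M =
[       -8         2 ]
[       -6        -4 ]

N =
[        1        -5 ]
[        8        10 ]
M + N =
[       -7        -3 ]
[        2         6 ]

Matrix addition is elementwise: (M+N)[i][j] = M[i][j] + N[i][j].
  (M+N)[0][0] = (-8) + (1) = -7
  (M+N)[0][1] = (2) + (-5) = -3
  (M+N)[1][0] = (-6) + (8) = 2
  (M+N)[1][1] = (-4) + (10) = 6
M + N =
[       -7        -3 ]
[        2         6 ]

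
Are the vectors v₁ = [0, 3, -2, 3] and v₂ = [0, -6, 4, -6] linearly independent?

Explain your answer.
No, linearly dependent (v₂ = -2·v₁)

Check whether there is a scalar k with v₂ = k·v₁.
Comparing components, k = -2 satisfies -2·[0, 3, -2, 3] = [0, -6, 4, -6].
Since v₂ is a scalar multiple of v₁, the two vectors are linearly dependent.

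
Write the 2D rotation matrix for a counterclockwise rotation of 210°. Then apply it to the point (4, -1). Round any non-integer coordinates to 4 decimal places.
R = [[-√3/2, 1/2], [-1/2, -√3/2]]; R·(4, -1) = (-3.9641, -1.1340)

Rotation matrix formula: R(θ) = [[cos θ, -sin θ], [sin θ, cos θ]]
For θ = 210°:
cos(210°) = -√3/2
sin(210°) = -1/2
R = [[-√3/2, 1/2], [-1/2, -√3/2]]
Apply to (4, -1): [-√3/2·4 + (1/2)·-1, -1/2·4 + -√3/2·-1] = (-3.9641, -1.1340)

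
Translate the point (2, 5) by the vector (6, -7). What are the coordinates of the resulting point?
(8, -2)

Translation by (6, -7):
x' = 2 + 6 = 8
y' = 5 + -7 = -2
Homogeneous matrix: [[1, 0, 6], [0, 1, -7], [0, 0, 1]]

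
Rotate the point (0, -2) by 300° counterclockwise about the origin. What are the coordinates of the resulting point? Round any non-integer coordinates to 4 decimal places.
(-1.7321, -1.0000)

Rotation matrix R(θ) = [[cos θ, -sin θ], [sin θ, cos θ]]; for θ = 300°:
R = [[1/2, √3/2], [-√3/2, 1/2]]
Result: R × [0, -2]ᵀ = [1/2·0 + (√3/2)·-2, -√3/2·0 + (1/2)·-2]ᵀ = (-1.7321, -1.0000)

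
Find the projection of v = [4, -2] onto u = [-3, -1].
[3, 1]

The projection of v onto u is proj_u(v) = ((v·u) / (u·u)) · u.
v·u = (4)*(-3) + (-2)*(-1) = -10.
u·u = (-3)*(-3) + (-1)*(-1) = 10.
coefficient = -10 / 10 = -1.
proj_u(v) = -1 · [-3, -1] = [3, 1].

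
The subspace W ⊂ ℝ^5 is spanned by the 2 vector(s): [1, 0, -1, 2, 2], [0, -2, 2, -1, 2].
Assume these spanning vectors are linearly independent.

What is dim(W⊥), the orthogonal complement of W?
dim(W⊥) = 3

For any subspace W of ℝ^n, dim(W) + dim(W⊥) = n (the whole-space dimension).
Here the given 2 vectors are linearly independent, so dim(W) = 2.
Thus dim(W⊥) = n - dim(W) = 5 - 2 = 3.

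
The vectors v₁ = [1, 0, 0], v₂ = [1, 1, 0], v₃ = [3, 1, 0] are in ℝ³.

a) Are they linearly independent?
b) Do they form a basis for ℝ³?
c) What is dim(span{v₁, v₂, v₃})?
Not independent, not a basis, dim(span) = 2

Check whether v₃ can be written as a linear combination of v₁ and v₂.
v₃ = (2)·v₁ + (1)·v₂ = [3, 1, 0], so the three vectors are linearly dependent.
Thus they do not form a basis for ℝ³, and dim(span{v₁, v₂, v₃}) = 2 (spanned by v₁ and v₂).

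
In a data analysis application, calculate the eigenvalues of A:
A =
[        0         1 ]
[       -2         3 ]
λ = 1, 2

Solve det(A - λI) = 0. For a 2×2 matrix the characteristic equation is λ² - (trace)λ + det = 0.
trace(A) = a + d = 0 + 3 = 3.
det(A) = a*d - b*c = (0)*(3) - (1)*(-2) = 0 + 2 = 2.
Characteristic equation: λ² - (3)λ + (2) = 0.
Discriminant = (3)² - 4*(2) = 9 - 8 = 1.
λ = (3 ± √1) / 2 = (3 ± 1) / 2 = 1, 2.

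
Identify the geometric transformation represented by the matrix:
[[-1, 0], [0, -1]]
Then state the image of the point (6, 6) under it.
rotation by 180° (or reflection through origin); image of (6, 6) is (-6, -6)

This matches the form [[cos θ, -sin θ], [sin θ, cos θ]] of a rotation matrix; reading off cos θ and sin θ gives the angle.
The matrix [[-1, 0], [0, -1]] represents: rotation by 180° (or reflection through origin).
Applying it to (6, 6): [-1·6 + 0·6, 0·6 + -1·6] = (-6, -6).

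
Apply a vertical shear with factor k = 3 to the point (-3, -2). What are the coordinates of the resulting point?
(-3, -11)

Shear matrix for vertical shear with factor k = 3:
[[1, 0], [3, 1]]
Result: (-3, -2) → (-3, -11)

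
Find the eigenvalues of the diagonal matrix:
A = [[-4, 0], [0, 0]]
λ₁ = -4, λ₂ = 0

The characteristic polynomial of A is det(A - λI) = (-4 - λ)(0 - λ) = 0.
The roots are λ = -4 and λ = 0, so the eigenvalues are the diagonal entries.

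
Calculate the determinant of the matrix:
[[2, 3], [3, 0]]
-9

For a 2×2 matrix [[a, b], [c, d]], det = ad - bc
det = (2)(0) - (3)(3) = 0 - 9 = -9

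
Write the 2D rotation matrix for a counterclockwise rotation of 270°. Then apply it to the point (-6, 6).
R = [[0, 1], [-1, 0]]; R·(-6, 6) = (6, 6)

Rotation matrix formula: R(θ) = [[cos θ, -sin θ], [sin θ, cos θ]]
For θ = 270°:
cos(270°) = 0
sin(270°) = -1
R = [[0, 1], [-1, 0]]
Apply to (-6, 6): [0·-6 + (1)·6, -1·-6 + 0·6] = (6, 6)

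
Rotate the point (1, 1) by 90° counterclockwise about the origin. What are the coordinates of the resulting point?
(-1, 1)

Rotation matrix R(θ) = [[cos θ, -sin θ], [sin θ, cos θ]]; for θ = 90°:
R = [[0, -1], [1, 0]]
Result: R × [1, 1]ᵀ = [0·1 + (-1)·1, 1·1 + (0)·1]ᵀ = (-1, 1)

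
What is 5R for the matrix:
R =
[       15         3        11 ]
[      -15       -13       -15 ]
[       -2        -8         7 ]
5R =
[       75        15        55 ]
[      -75       -65       -75 ]
[      -10       -40        35 ]

Scalar multiplication is elementwise: (5R)[i][j] = 5 * R[i][j].
  (5R)[0][0] = 5 * (15) = 75
  (5R)[0][1] = 5 * (3) = 15
  (5R)[0][2] = 5 * (11) = 55
  (5R)[1][0] = 5 * (-15) = -75
  (5R)[1][1] = 5 * (-13) = -65
  (5R)[1][2] = 5 * (-15) = -75
  (5R)[2][0] = 5 * (-2) = -10
  (5R)[2][1] = 5 * (-8) = -40
  (5R)[2][2] = 5 * (7) = 35
5R =
[       75        15        55 ]
[      -75       -65       -75 ]
[      -10       -40        35 ]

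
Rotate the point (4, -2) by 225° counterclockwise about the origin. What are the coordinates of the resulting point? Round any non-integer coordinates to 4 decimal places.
(-4.2426, -1.4142)

Rotation matrix R(θ) = [[cos θ, -sin θ], [sin θ, cos θ]]; for θ = 225°:
R = [[-√2/2, √2/2], [-√2/2, -√2/2]]
Result: R × [4, -2]ᵀ = [-√2/2·4 + (√2/2)·-2, -√2/2·4 + (-√2/2)·-2]ᵀ = (-4.2426, -1.4142)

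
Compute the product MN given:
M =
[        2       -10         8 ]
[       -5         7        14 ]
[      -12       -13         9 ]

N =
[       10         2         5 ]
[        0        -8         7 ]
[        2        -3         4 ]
MN =
[       36        60       -28 ]
[      -22      -108        80 ]
[     -102        53      -115 ]

Matrix multiplication: (MN)[i][j] = sum over k of M[i][k] * N[k][j].
  (MN)[0][0] = (2)*(10) + (-10)*(0) + (8)*(2) = 36
  (MN)[0][1] = (2)*(2) + (-10)*(-8) + (8)*(-3) = 60
  (MN)[0][2] = (2)*(5) + (-10)*(7) + (8)*(4) = -28
  (MN)[1][0] = (-5)*(10) + (7)*(0) + (14)*(2) = -22
  (MN)[1][1] = (-5)*(2) + (7)*(-8) + (14)*(-3) = -108
  (MN)[1][2] = (-5)*(5) + (7)*(7) + (14)*(4) = 80
  (MN)[2][0] = (-12)*(10) + (-13)*(0) + (9)*(2) = -102
  (MN)[2][1] = (-12)*(2) + (-13)*(-8) + (9)*(-3) = 53
  (MN)[2][2] = (-12)*(5) + (-13)*(7) + (9)*(4) = -115
MN =
[       36        60       -28 ]
[      -22      -108        80 ]
[     -102        53      -115 ]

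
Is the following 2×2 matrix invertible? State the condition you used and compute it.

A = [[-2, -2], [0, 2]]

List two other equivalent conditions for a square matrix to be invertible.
Yes, invertible; det(A) = -4 ≠ 0. Equivalent conditions: rank(A) = 2; Ax = 0 has only the trivial solution; 0 is not an eigenvalue; the columns of A are linearly independent.

To check invertibility, compute det(A).
The given matrix is triangular, so det(A) equals the product of its diagonal entries = -4 ≠ 0.
Since det(A) ≠ 0, A is invertible.
Equivalent conditions for a square matrix A to be invertible:
- rank(A) = 2 (full rank).
- The homogeneous system Ax = 0 has only the trivial solution x = 0.
- 0 is not an eigenvalue of A.
- The columns (equivalently rows) of A are linearly independent.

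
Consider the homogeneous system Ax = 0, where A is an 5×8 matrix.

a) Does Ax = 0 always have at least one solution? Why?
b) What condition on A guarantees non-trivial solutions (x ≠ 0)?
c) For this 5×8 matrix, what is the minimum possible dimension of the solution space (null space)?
a) Yes, x = 0 is always a solution. b) When A has linearly dependent columns (rank < n). c) Minimum nullity = 3.

a) x = 0 satisfies A·0 = 0, so the zero vector is always a solution.
b) Non-trivial solutions exist iff the columns of A are linearly dependent, equivalently rank(A) < n (the number of columns).
c) By rank-nullity, rank(A) + nullity(A) = n = 8. Since A has only 5 rows, rank(A) ≤ 5, so nullity(A) ≥ 8 - 5 = 3.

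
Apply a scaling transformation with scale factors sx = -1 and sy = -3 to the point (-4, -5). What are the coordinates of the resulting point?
(4, 15)

Scaling matrix:
[[-1, 0], [0, -3]]
Result: (-4 × -1, -5 × -3) = (4, 15)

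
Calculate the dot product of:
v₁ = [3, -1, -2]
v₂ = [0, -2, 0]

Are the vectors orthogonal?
2, No

The dot product is the sum of products of corresponding components.
v₁·v₂ = (3)*(0) + (-1)*(-2) + (-2)*(0) = 0 + 2 + 0 = 2.
Two vectors are orthogonal iff their dot product is 0; here the dot product is 2, so the vectors are not orthogonal.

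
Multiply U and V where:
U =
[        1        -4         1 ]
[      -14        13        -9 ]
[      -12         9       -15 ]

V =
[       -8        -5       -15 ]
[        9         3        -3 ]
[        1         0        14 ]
UV =
[      -43       -17        11 ]
[      220       109        45 ]
[      162        87       -57 ]

Matrix multiplication: (UV)[i][j] = sum over k of U[i][k] * V[k][j].
  (UV)[0][0] = (1)*(-8) + (-4)*(9) + (1)*(1) = -43
  (UV)[0][1] = (1)*(-5) + (-4)*(3) + (1)*(0) = -17
  (UV)[0][2] = (1)*(-15) + (-4)*(-3) + (1)*(14) = 11
  (UV)[1][0] = (-14)*(-8) + (13)*(9) + (-9)*(1) = 220
  (UV)[1][1] = (-14)*(-5) + (13)*(3) + (-9)*(0) = 109
  (UV)[1][2] = (-14)*(-15) + (13)*(-3) + (-9)*(14) = 45
  (UV)[2][0] = (-12)*(-8) + (9)*(9) + (-15)*(1) = 162
  (UV)[2][1] = (-12)*(-5) + (9)*(3) + (-15)*(0) = 87
  (UV)[2][2] = (-12)*(-15) + (9)*(-3) + (-15)*(14) = -57
UV =
[      -43       -17        11 ]
[      220       109        45 ]
[      162        87       -57 ]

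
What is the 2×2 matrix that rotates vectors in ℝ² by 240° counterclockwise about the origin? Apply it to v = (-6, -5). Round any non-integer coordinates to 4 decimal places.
R = [[-1/2, √3/2], [-√3/2, -1/2]]; R·v = (-1.3301, 7.6962)

A counterclockwise rotation by angle θ in ℝ² has matrix R(θ) = [[cos θ, -sin θ], [sin θ, cos θ]].
For θ = 240°: cos θ = -1/2, sin θ = -√3/2.
R(240°) = [[-1/2, √3/2], [-√3/2, -1/2]].
R·v = [-1/2·-6 + (√3/2)·-5, -√3/2·-6 + -1/2·-5] = (-1.3301, 7.6962).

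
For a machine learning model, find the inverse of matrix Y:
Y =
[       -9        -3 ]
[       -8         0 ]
det(Y) = -24
Y⁻¹ =
[        0      -1/8 ]
[     -1/3       3/8 ]

For a 2×2 matrix Y = [[a, b], [c, d]] with det(Y) ≠ 0, Y⁻¹ = (1/det(Y)) * [[d, -b], [-c, a]].
det(Y) = (-9)*(0) - (-3)*(-8) = 0 - 24 = -24.
Y⁻¹ = (1/-24) * [[0, 3], [8, -9]].
Dividing each entry by -24 and reducing:
Y⁻¹ =
[        0      -1/8 ]
[     -1/3       3/8 ]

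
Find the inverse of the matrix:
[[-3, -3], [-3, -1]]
[[1/6, -1/2], [-1/2, 1/2]]

For [[a,b],[c,d]], inverse = (1/det)·[[d,-b],[-c,a]]
det = -3·-1 - -3·-3 = -6
Inverse = (1/-6)·[[-1, 3], [3, -3]]
        = [[1/6, -1/2], [-1/2, 1/2]]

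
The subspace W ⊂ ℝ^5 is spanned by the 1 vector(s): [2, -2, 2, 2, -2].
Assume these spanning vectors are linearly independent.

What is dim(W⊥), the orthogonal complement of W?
dim(W⊥) = 4

For any subspace W of ℝ^n, dim(W) + dim(W⊥) = n (the whole-space dimension).
Here the given 1 vectors are linearly independent, so dim(W) = 1.
Thus dim(W⊥) = n - dim(W) = 5 - 1 = 4.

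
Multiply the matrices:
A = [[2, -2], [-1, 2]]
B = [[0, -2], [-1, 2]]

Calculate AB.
[[2, -8], [-2, 6]]

Each entry (i,j) of AB = sum over k of A[i][k]*B[k][j].
(AB)[0][0] = (2)*(0) + (-2)*(-1) = 2
(AB)[0][1] = (2)*(-2) + (-2)*(2) = -8
(AB)[1][0] = (-1)*(0) + (2)*(-1) = -2
(AB)[1][1] = (-1)*(-2) + (2)*(2) = 6
AB = [[2, -8], [-2, 6]]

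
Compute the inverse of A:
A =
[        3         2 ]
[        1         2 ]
det(A) = 4
A⁻¹ =
[      1/2      -1/2 ]
[     -1/4       3/4 ]

For a 2×2 matrix A = [[a, b], [c, d]] with det(A) ≠ 0, A⁻¹ = (1/det(A)) * [[d, -b], [-c, a]].
det(A) = (3)*(2) - (2)*(1) = 6 - 2 = 4.
A⁻¹ = (1/4) * [[2, -2], [-1, 3]].
Dividing each entry by 4 and reducing:
A⁻¹ =
[      1/2      -1/2 ]
[     -1/4       3/4 ]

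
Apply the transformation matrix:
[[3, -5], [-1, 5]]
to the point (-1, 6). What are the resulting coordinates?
(-33, 31)

Matrix multiplication:
[[3, -5], [-1, 5]] × [-1, 6]ᵀ
= [3×-1 + -5×6, -1×-1 + 5×6]ᵀ
= [-33.0000, 31.0000]ᵀ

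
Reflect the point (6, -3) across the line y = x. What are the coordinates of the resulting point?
(-3, 6)

Reflection across line y = x: (6, -3) → (-3, 6)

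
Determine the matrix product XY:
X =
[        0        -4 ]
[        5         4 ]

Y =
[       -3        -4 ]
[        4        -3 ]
XY =
[      -16        12 ]
[        1       -32 ]

Matrix multiplication: (XY)[i][j] = sum over k of X[i][k] * Y[k][j].
  (XY)[0][0] = (0)*(-3) + (-4)*(4) = -16
  (XY)[0][1] = (0)*(-4) + (-4)*(-3) = 12
  (XY)[1][0] = (5)*(-3) + (4)*(4) = 1
  (XY)[1][1] = (5)*(-4) + (4)*(-3) = -32
XY =
[      -16        12 ]
[        1       -32 ]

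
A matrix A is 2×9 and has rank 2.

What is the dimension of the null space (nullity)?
7

The rank-nullity theorem for an m×n matrix states:
rank(A) + nullity(A) = n (the number of columns).
Here n = 9 and rank(A) = 2, so nullity(A) = 9 - 2 = 7.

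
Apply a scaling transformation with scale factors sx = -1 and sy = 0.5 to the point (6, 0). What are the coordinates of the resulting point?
(-6, 0.0)

Scaling matrix:
[[-1, 0], [0, 0.50]]
Result: (6 × -1, 0 × 0.5) = (-6, 0.0)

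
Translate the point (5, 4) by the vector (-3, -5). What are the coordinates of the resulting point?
(2, -1)

Translation by (-3, -5):
x' = 5 + -3 = 2
y' = 4 + -5 = -1
Homogeneous matrix: [[1, 0, -3], [0, 1, -5], [0, 0, 1]]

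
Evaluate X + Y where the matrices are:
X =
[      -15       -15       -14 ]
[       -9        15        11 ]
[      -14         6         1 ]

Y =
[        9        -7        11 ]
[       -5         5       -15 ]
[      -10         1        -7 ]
X + Y =
[       -6       -22        -3 ]
[      -14        20        -4 ]
[      -24         7        -6 ]

Matrix addition is elementwise: (X+Y)[i][j] = X[i][j] + Y[i][j].
  (X+Y)[0][0] = (-15) + (9) = -6
  (X+Y)[0][1] = (-15) + (-7) = -22
  (X+Y)[0][2] = (-14) + (11) = -3
  (X+Y)[1][0] = (-9) + (-5) = -14
  (X+Y)[1][1] = (15) + (5) = 20
  (X+Y)[1][2] = (11) + (-15) = -4
  (X+Y)[2][0] = (-14) + (-10) = -24
  (X+Y)[2][1] = (6) + (1) = 7
  (X+Y)[2][2] = (1) + (-7) = -6
X + Y =
[       -6       -22        -3 ]
[      -14        20        -4 ]
[      -24         7        -6 ]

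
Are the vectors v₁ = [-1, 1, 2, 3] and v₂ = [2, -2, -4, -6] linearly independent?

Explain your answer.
No, linearly dependent (v₂ = -2·v₁)

Check whether there is a scalar k with v₂ = k·v₁.
Comparing components, k = -2 satisfies -2·[-1, 1, 2, 3] = [2, -2, -4, -6].
Since v₂ is a scalar multiple of v₁, the two vectors are linearly dependent.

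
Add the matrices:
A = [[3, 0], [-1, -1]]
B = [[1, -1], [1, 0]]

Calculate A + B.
[[4, -1], [0, -1]]

Add corresponding elements:
(3)+(1)=4
(0)+(-1)=-1
(-1)+(1)=0
(-1)+(0)=-1
A + B = [[4, -1], [0, -1]]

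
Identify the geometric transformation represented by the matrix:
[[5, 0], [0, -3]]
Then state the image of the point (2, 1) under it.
non-uniform scaling by (5, -3); image of (2, 1) is (10, -3)

This is diagonal with distinct entries, so it scales the x-axis by 5 and the y-axis by -3.
The matrix [[5, 0], [0, -3]] represents: non-uniform scaling by (5, -3).
Applying it to (2, 1): [5·2 + 0·1, 0·2 + -3·1] = (10, -3).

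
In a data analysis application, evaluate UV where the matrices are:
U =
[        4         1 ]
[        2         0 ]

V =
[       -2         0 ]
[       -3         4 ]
UV =
[      -11         4 ]
[       -4         0 ]

Matrix multiplication: (UV)[i][j] = sum over k of U[i][k] * V[k][j].
  (UV)[0][0] = (4)*(-2) + (1)*(-3) = -11
  (UV)[0][1] = (4)*(0) + (1)*(4) = 4
  (UV)[1][0] = (2)*(-2) + (0)*(-3) = -4
  (UV)[1][1] = (2)*(0) + (0)*(4) = 0
UV =
[      -11         4 ]
[       -4         0 ]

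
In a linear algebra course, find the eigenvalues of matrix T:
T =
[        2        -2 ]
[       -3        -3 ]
λ = -4, 3

Solve det(T - λI) = 0. For a 2×2 matrix the characteristic equation is λ² - (trace)λ + det = 0.
trace(T) = a + d = 2 - 3 = -1.
det(T) = a*d - b*c = (2)*(-3) - (-2)*(-3) = -6 - 6 = -12.
Characteristic equation: λ² - (-1)λ + (-12) = 0.
Discriminant = (-1)² - 4*(-12) = 1 + 48 = 49.
λ = (-1 ± √49) / 2 = (-1 ± 7) / 2 = -4, 3.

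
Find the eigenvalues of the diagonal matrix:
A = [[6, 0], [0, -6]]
λ₁ = 6, λ₂ = -6

The characteristic polynomial of A is det(A - λI) = (6 - λ)(-6 - λ) = 0.
The roots are λ = 6 and λ = -6, so the eigenvalues are the diagonal entries.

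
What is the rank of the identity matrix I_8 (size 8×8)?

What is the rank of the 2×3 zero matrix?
rank(I_8) = 8, rank(0) = 0

The identity I_8 has 8 columns that are the standard basis vectors e_1, …, e_8. These are linearly independent, so all 8 columns are pivots and rank(I_8) = 8.
The 2×3 zero matrix has every entry zero, so every row is the zero row and there are no pivots; rank(0) = 0.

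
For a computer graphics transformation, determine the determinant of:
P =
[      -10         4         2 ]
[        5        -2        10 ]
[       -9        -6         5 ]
det(P) = -1056

Expand along row 0 (cofactor expansion): det(P) = a*(e*i - f*h) - b*(d*i - f*g) + c*(d*h - e*g), where the 3×3 is [[a, b, c], [d, e, f], [g, h, i]].
Minor M_00 = (-2)*(5) - (10)*(-6) = -10 + 60 = 50.
Minor M_01 = (5)*(5) - (10)*(-9) = 25 + 90 = 115.
Minor M_02 = (5)*(-6) - (-2)*(-9) = -30 - 18 = -48.
det(P) = (-10)*(50) - (4)*(115) + (2)*(-48) = -500 - 460 - 96 = -1056.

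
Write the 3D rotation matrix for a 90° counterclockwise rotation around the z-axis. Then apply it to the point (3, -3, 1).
R = [[0, -1, 0], [1, 0, 0], [0, 0, 1]]; R·(3, -3, 1) = (3, 3, 1)

Rotation matrix for 90° around z-axis:
cos(90°) = 0, sin(90°) = 1
R = [[0, -1, 0], [1, 0, 0], [0, 0, 1]]
Apply to (3, -3, 1): R·[3, -3, 1]ᵀ = (3, 3, 1)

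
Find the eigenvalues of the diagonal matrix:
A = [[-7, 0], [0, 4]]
λ₁ = -7, λ₂ = 4

The characteristic polynomial of A is det(A - λI) = (-7 - λ)(4 - λ) = 0.
The roots are λ = -7 and λ = 4, so the eigenvalues are the diagonal entries.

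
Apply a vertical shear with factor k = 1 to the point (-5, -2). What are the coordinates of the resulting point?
(-5, -7)

Shear matrix for vertical shear with factor k = 1:
[[1, 0], [1, 1]]
Result: (-5, -2) → (-5, -7)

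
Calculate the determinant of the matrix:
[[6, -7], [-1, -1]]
-13

For a 2×2 matrix [[a, b], [c, d]], det = ad - bc
det = (6)(-1) - (-7)(-1) = -6 - 7 = -13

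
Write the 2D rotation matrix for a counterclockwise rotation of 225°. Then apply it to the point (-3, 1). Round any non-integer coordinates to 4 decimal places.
R = [[-√2/2, √2/2], [-√2/2, -√2/2]]; R·(-3, 1) = (2.8284, 1.4142)

Rotation matrix formula: R(θ) = [[cos θ, -sin θ], [sin θ, cos θ]]
For θ = 225°:
cos(225°) = -√2/2
sin(225°) = -√2/2
R = [[-√2/2, √2/2], [-√2/2, -√2/2]]
Apply to (-3, 1): [-√2/2·-3 + (√2/2)·1, -√2/2·-3 + -√2/2·1] = (2.8284, 1.4142)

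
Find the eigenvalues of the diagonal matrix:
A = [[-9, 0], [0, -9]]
λ₁ = -9, λ₂ = -9

The characteristic polynomial of A is det(A - λI) = (-9 - λ)(-9 - λ) = 0.
The roots are λ = -9 and λ = -9, so the eigenvalues are the diagonal entries.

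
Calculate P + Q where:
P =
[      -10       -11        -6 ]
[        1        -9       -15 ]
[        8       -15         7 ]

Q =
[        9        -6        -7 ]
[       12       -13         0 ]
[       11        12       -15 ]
P + Q =
[       -1       -17       -13 ]
[       13       -22       -15 ]
[       19        -3        -8 ]

Matrix addition is elementwise: (P+Q)[i][j] = P[i][j] + Q[i][j].
  (P+Q)[0][0] = (-10) + (9) = -1
  (P+Q)[0][1] = (-11) + (-6) = -17
  (P+Q)[0][2] = (-6) + (-7) = -13
  (P+Q)[1][0] = (1) + (12) = 13
  (P+Q)[1][1] = (-9) + (-13) = -22
  (P+Q)[1][2] = (-15) + (0) = -15
  (P+Q)[2][0] = (8) + (11) = 19
  (P+Q)[2][1] = (-15) + (12) = -3
  (P+Q)[2][2] = (7) + (-15) = -8
P + Q =
[       -1       -17       -13 ]
[       13       -22       -15 ]
[       19        -3        -8 ]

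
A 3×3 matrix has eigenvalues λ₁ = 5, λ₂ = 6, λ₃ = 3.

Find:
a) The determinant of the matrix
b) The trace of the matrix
det = 90, trace = 14

Two standard eigenvalue identities:
- det(A) equals the product of the eigenvalues (counted with multiplicity).
- trace(A) equals the sum of the eigenvalues.
det(A) = (5)*(6)*(3) = 90.
trace(A) = 5 + 6 + 3 = 14.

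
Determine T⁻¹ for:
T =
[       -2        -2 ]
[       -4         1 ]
det(T) = -10
T⁻¹ =
[    -1/10      -1/5 ]
[     -2/5       1/5 ]

For a 2×2 matrix T = [[a, b], [c, d]] with det(T) ≠ 0, T⁻¹ = (1/det(T)) * [[d, -b], [-c, a]].
det(T) = (-2)*(1) - (-2)*(-4) = -2 - 8 = -10.
T⁻¹ = (1/-10) * [[1, 2], [4, -2]].
Dividing each entry by -10 and reducing:
T⁻¹ =
[    -1/10      -1/5 ]
[     -2/5       1/5 ]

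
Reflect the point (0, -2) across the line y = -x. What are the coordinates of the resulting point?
(2, 0)

Reflection across line y = -x: (0, -2) → (2, 0)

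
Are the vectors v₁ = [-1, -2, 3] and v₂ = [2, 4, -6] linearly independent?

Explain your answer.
No, linearly dependent (v₂ = -2·v₁)

Check whether there is a scalar k with v₂ = k·v₁.
Comparing components, k = -2 satisfies -2·[-1, -2, 3] = [2, 4, -6].
Since v₂ is a scalar multiple of v₁, the two vectors are linearly dependent.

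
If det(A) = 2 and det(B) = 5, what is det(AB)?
10

Use the multiplicative property of determinants: det(AB) = det(A)*det(B).
det(AB) = (2)*(5) = 10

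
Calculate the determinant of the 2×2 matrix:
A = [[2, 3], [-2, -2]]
2

For A = [[a, b], [c, d]], det(A) = a*d - b*c.
det(A) = (2)*(-2) - (3)*(-2) = -4 - -6 = 2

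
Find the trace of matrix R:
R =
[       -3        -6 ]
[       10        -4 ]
tr(R) = -3 - 4 = -7

The trace of a square matrix is the sum of its diagonal entries.
Diagonal entries of R: R[0][0] = -3, R[1][1] = -4.
tr(R) = -3 - 4 = -7.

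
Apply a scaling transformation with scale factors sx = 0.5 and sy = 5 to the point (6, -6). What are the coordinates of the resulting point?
(3.0, -30)

Scaling matrix:
[[0.50, 0], [0, 5]]
Result: (6 × 0.5, -6 × 5) = (3.0, -30)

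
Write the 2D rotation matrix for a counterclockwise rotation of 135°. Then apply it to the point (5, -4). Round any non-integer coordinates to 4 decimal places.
R = [[-√2/2, -√2/2], [√2/2, -√2/2]]; R·(5, -4) = (-0.7071, 6.3640)

Rotation matrix formula: R(θ) = [[cos θ, -sin θ], [sin θ, cos θ]]
For θ = 135°:
cos(135°) = -√2/2
sin(135°) = √2/2
R = [[-√2/2, -√2/2], [√2/2, -√2/2]]
Apply to (5, -4): [-√2/2·5 + (-√2/2)·-4, √2/2·5 + -√2/2·-4] = (-0.7071, 6.3640)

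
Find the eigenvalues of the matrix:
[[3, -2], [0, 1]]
λ = 1 and λ = 3

Characteristic equation: det(A - λI) = 0
λ² - (trace)λ + (det) = 0
λ² - (4)λ + (3) = 0
λ² - 4λ + 3 = 0
Solving: λ = 1, 3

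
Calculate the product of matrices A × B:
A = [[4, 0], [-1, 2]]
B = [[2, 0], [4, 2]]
[[8, 0], [6, 4]]

Matrix multiplication:
C[0][0] = 4×2 + 0×4 = 8
C[0][1] = 4×0 + 0×2 = 0
C[1][0] = -1×2 + 2×4 = 6
C[1][1] = -1×0 + 2×2 = 4
Result: [[8, 0], [6, 4]]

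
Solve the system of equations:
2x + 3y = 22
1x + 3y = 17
x = 5, y = 4

Use elimination (row reduction):
Equation 1: 2x + 3y = 22.
Equation 2: 1x + 3y = 17.
Multiply Eq1 by 1 and Eq2 by 2: 2x + 3y = 22;  2x + 6y = 34.
Subtract: (3)y = 12, so y = 4.
Back-substitute into Eq1: 2x + 3*(4) = 22, so x = 5.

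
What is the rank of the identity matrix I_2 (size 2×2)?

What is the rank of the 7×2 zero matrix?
rank(I_2) = 2, rank(0) = 0

The identity I_2 has 2 columns that are the standard basis vectors e_1, …, e_2. These are linearly independent, so all 2 columns are pivots and rank(I_2) = 2.
The 7×2 zero matrix has every entry zero, so every row is the zero row and there are no pivots; rank(0) = 0.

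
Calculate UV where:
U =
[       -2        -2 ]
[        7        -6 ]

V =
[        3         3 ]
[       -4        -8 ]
UV =
[        2        10 ]
[       45        69 ]

Matrix multiplication: (UV)[i][j] = sum over k of U[i][k] * V[k][j].
  (UV)[0][0] = (-2)*(3) + (-2)*(-4) = 2
  (UV)[0][1] = (-2)*(3) + (-2)*(-8) = 10
  (UV)[1][0] = (7)*(3) + (-6)*(-4) = 45
  (UV)[1][1] = (7)*(3) + (-6)*(-8) = 69
UV =
[        2        10 ]
[       45        69 ]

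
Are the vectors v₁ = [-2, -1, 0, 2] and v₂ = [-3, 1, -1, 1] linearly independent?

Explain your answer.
Yes, linearly independent

Two vectors are linearly dependent iff one is a scalar multiple of the other.
No single scalar k satisfies v₂ = k·v₁ (the ratios of corresponding entries disagree), so v₁ and v₂ are linearly independent.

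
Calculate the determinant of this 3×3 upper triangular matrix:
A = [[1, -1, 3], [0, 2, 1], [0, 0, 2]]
4

The determinant of a triangular matrix is the product of its diagonal entries (the off-diagonal entries above the diagonal do not affect it).
det(A) = (1) * (2) * (2) = 4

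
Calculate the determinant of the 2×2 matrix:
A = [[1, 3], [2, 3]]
-3

For A = [[a, b], [c, d]], det(A) = a*d - b*c.
det(A) = (1)*(3) - (3)*(2) = 3 - 6 = -3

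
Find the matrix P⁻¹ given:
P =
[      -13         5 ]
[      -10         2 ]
det(P) = 24
P⁻¹ =
[     1/12     -5/24 ]
[     5/12    -13/24 ]

For a 2×2 matrix P = [[a, b], [c, d]] with det(P) ≠ 0, P⁻¹ = (1/det(P)) * [[d, -b], [-c, a]].
det(P) = (-13)*(2) - (5)*(-10) = -26 + 50 = 24.
P⁻¹ = (1/24) * [[2, -5], [10, -13]].
Dividing each entry by 24 and reducing:
P⁻¹ =
[     1/12     -5/24 ]
[     5/12    -13/24 ]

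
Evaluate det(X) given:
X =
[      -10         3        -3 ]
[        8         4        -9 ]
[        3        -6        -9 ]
det(X) = 1215

Expand along row 0 (cofactor expansion): det(X) = a*(e*i - f*h) - b*(d*i - f*g) + c*(d*h - e*g), where the 3×3 is [[a, b, c], [d, e, f], [g, h, i]].
Minor M_00 = (4)*(-9) - (-9)*(-6) = -36 - 54 = -90.
Minor M_01 = (8)*(-9) - (-9)*(3) = -72 + 27 = -45.
Minor M_02 = (8)*(-6) - (4)*(3) = -48 - 12 = -60.
det(X) = (-10)*(-90) - (3)*(-45) + (-3)*(-60) = 900 + 135 + 180 = 1215.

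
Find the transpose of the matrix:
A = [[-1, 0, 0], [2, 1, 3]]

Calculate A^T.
[[-1, 2], [0, 1], [0, 3]]

The transpose sends entry (i,j) to (j,i); rows become columns.
Row 0 of A: [-1, 0, 0] -> column 0 of A^T.
Row 1 of A: [2, 1, 3] -> column 1 of A^T.
A^T = [[-1, 2], [0, 1], [0, 3]]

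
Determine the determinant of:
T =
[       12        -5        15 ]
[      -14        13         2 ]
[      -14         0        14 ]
det(T) = 4074

Expand along row 0 (cofactor expansion): det(T) = a*(e*i - f*h) - b*(d*i - f*g) + c*(d*h - e*g), where the 3×3 is [[a, b, c], [d, e, f], [g, h, i]].
Minor M_00 = (13)*(14) - (2)*(0) = 182 - 0 = 182.
Minor M_01 = (-14)*(14) - (2)*(-14) = -196 + 28 = -168.
Minor M_02 = (-14)*(0) - (13)*(-14) = 0 + 182 = 182.
det(T) = (12)*(182) - (-5)*(-168) + (15)*(182) = 2184 - 840 + 2730 = 4074.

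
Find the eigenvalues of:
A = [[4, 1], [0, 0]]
λ = 0, 4

Solve det(A - λI) = 0. For a 2×2 matrix this is λ² - (trace)λ + det = 0.
trace(A) = 4 + 0 = 4.
det(A) = (4)*(0) - (1)*(0) = 0 - 0 = 0.
Characteristic equation: λ² - (4)λ + (0) = 0.
Discriminant: (4)² - 4*(0) = 16 - 0 = 16.
Roots: λ = (4 ± √16) / 2 = 0, 4.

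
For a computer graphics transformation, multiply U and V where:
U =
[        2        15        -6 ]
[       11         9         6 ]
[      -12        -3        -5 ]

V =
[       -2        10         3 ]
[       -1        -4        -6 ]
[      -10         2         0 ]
UV =
[       41       -52       -84 ]
[      -91        86       -21 ]
[       77      -118       -18 ]

Matrix multiplication: (UV)[i][j] = sum over k of U[i][k] * V[k][j].
  (UV)[0][0] = (2)*(-2) + (15)*(-1) + (-6)*(-10) = 41
  (UV)[0][1] = (2)*(10) + (15)*(-4) + (-6)*(2) = -52
  (UV)[0][2] = (2)*(3) + (15)*(-6) + (-6)*(0) = -84
  (UV)[1][0] = (11)*(-2) + (9)*(-1) + (6)*(-10) = -91
  (UV)[1][1] = (11)*(10) + (9)*(-4) + (6)*(2) = 86
  (UV)[1][2] = (11)*(3) + (9)*(-6) + (6)*(0) = -21
  (UV)[2][0] = (-12)*(-2) + (-3)*(-1) + (-5)*(-10) = 77
  (UV)[2][1] = (-12)*(10) + (-3)*(-4) + (-5)*(2) = -118
  (UV)[2][2] = (-12)*(3) + (-3)*(-6) + (-5)*(0) = -18
UV =
[       41       -52       -84 ]
[      -91        86       -21 ]
[       77      -118       -18 ]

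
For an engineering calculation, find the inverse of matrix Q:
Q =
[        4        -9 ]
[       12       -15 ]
det(Q) = 48
Q⁻¹ =
[    -5/16      3/16 ]
[     -1/4      1/12 ]

For a 2×2 matrix Q = [[a, b], [c, d]] with det(Q) ≠ 0, Q⁻¹ = (1/det(Q)) * [[d, -b], [-c, a]].
det(Q) = (4)*(-15) - (-9)*(12) = -60 + 108 = 48.
Q⁻¹ = (1/48) * [[-15, 9], [-12, 4]].
Dividing each entry by 48 and reducing:
Q⁻¹ =
[    -5/16      3/16 ]
[     -1/4      1/12 ]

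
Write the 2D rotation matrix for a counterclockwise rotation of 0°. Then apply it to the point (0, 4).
R = [[1, 0], [0, 1]]; R·(0, 4) = (0, 4)

Rotation matrix formula: R(θ) = [[cos θ, -sin θ], [sin θ, cos θ]]
For θ = 0°:
cos(0°) = 1
sin(0°) = 0
R = [[1, 0], [0, 1]]
Apply to (0, 4): [1·0 + (0)·4, 0·0 + 1·4] = (0, 4)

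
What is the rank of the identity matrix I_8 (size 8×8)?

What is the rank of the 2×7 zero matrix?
rank(I_8) = 8, rank(0) = 0

The identity I_8 has 8 columns that are the standard basis vectors e_1, …, e_8. These are linearly independent, so all 8 columns are pivots and rank(I_8) = 8.
The 2×7 zero matrix has every entry zero, so every row is the zero row and there are no pivots; rank(0) = 0.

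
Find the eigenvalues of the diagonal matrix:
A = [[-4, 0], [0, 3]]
λ₁ = -4, λ₂ = 3

The characteristic polynomial of A is det(A - λI) = (-4 - λ)(3 - λ) = 0.
The roots are λ = -4 and λ = 3, so the eigenvalues are the diagonal entries.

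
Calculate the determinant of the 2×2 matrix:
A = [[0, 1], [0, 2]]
0

For A = [[a, b], [c, d]], det(A) = a*d - b*c.
det(A) = (0)*(2) - (1)*(0) = 0 - 0 = 0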